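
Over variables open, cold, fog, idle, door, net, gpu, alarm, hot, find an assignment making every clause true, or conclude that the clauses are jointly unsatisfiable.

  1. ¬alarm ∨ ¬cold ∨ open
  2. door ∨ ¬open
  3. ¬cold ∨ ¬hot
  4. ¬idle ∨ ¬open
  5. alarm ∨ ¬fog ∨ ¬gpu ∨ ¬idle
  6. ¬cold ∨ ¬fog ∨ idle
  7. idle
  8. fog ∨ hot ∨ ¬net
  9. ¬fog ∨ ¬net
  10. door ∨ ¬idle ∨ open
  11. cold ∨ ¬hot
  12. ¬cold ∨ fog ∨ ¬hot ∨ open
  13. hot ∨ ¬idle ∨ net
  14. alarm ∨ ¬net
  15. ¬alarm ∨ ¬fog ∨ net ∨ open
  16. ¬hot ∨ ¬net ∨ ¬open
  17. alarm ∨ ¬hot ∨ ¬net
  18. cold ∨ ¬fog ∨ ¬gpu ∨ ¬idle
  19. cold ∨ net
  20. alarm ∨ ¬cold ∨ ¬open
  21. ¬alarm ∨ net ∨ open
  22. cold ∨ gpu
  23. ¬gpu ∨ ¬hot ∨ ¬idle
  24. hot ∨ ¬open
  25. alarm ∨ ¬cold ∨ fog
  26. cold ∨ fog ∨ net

Case hot = True:
  (¬cold ∨ ¬hot) forces cold = False.
  Clause (cold ∨ ¬hot) is falsified — contradiction.
Case hot = False:
  (idle) forces idle = True.
  (¬idle ∨ ¬open) forces open = False.
  (door ∨ ¬idle ∨ open) forces door = True.
  (hot ∨ ¬idle ∨ net) forces net = True.
  (fog ∨ hot ∨ ¬net) forces fog = True.
  Clause (¬fog ∨ ¬net) is falsified — contradiction.
Both cases fail, so the formula is unsatisfiable.

No satisfying assignment exists.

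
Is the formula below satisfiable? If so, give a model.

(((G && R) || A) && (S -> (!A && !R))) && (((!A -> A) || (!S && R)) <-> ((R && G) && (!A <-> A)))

No satisfying assignment exists.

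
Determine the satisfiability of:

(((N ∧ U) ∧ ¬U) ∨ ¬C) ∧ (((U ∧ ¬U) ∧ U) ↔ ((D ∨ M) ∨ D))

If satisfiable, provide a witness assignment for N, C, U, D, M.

N: True, C: False, U: True, D: False, M: False

  ((N ∧ U) ∧ ¬U) ∨ ¬C = True
    (N ∧ U) ∧ ¬U = False
      N ∧ U = True
      ¬U = False
    ¬C = True
  ((U ∧ ¬U) ∧ U) ↔ ((D ∨ M) ∨ D) = True
    (U ∧ ¬U) ∧ U = False
      U ∧ ¬U = False
        ¬U = False
    (D ∨ M) ∨ D = False
      D ∨ M = False
Both conjuncts True, so the formula holds.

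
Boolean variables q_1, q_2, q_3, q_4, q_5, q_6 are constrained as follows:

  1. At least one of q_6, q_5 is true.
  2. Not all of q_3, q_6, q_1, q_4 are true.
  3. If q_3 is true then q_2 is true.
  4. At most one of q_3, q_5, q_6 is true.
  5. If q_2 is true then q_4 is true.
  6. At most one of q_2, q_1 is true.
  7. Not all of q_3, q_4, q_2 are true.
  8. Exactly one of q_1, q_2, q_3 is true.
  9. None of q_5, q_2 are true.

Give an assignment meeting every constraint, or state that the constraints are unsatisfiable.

q_1 = True, q_2 = False, q_3 = False, q_4 = True, q_5 = False, q_6 = True

  (1) {q_6, q_5}: 1 true — at least one ✓
  (2) {q_3, q_6, q_1, q_4}: 3/4 true — not all ✓
  (3) q_3=F ⇒ q_2: vacuous ✓
  (4) {q_3, q_5, q_6}: 1 true — at most one ✓
  (5) q_2=F ⇒ q_4: vacuous ✓
  (6) {q_2, q_1}: 1 true — at most one ✓
  (7) {q_3, q_4, q_2}: 1/3 true — not all ✓
  (8) {q_1, q_2, q_3}: 1 true — exactly one ✓
  (9) {q_5, q_2}: 0 true — none ✓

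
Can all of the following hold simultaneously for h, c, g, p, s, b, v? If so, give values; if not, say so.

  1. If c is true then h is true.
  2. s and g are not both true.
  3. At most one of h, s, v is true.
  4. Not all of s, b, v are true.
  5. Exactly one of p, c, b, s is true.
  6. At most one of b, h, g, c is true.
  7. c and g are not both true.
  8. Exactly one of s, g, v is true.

h = False; c = False; g = True; p = True; s = False; b = False; v = False

  (1) c=F ⇒ h: vacuous ✓
  (2) s=F, g=T — not both ✓
  (3) {h, s, v}: 0 true — at most one ✓
  (4) {s, b, v}: 0/3 true — not all ✓
  (5) {p, c, b, s}: 1 true — exactly one ✓
  (6) {b, h, g, c}: 1 true — at most one ✓
  (7) c=F, g=T — not both ✓
  (8) {s, g, v}: 1 true — exactly one ✓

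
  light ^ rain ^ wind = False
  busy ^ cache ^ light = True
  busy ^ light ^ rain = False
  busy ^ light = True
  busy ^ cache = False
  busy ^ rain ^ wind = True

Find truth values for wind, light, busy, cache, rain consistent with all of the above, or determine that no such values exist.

wind: False, light: True, busy: False, cache: False, rain: True

light ^ rain ^ wind = T ^ T ^ F = False ✓
busy ^ cache ^ light = F ^ F ^ T = True ✓
busy ^ light ^ rain = F ^ T ^ T = False ✓
busy ^ light = F ^ T = True ✓
busy ^ cache = F ^ F = False ✓
busy ^ rain ^ wind = F ^ T ^ F = True ✓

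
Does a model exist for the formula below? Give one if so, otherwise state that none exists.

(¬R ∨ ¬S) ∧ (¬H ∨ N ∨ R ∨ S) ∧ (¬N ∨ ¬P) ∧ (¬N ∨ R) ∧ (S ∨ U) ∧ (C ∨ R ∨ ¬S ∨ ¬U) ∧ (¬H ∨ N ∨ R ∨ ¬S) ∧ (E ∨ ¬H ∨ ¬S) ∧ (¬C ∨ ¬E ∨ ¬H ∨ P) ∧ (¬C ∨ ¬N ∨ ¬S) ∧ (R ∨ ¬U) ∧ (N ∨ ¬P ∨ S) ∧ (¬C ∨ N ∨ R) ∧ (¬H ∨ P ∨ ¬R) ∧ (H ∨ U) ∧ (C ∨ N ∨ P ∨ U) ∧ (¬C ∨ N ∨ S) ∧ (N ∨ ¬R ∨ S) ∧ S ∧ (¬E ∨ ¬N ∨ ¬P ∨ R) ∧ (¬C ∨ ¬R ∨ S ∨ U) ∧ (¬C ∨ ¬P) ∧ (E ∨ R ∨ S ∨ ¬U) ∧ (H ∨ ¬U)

The formula is unsatisfiable.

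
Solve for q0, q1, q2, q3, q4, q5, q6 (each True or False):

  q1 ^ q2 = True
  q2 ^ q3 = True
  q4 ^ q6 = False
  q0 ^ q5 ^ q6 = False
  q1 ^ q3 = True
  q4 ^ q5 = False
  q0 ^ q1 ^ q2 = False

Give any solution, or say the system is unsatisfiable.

Adding constraints 1, 2, 5 mod 2: every variable appears an even number of times on the left, so the left side is 0.
But the right sides sum to 1 (mod 2). 0 ≠ 1 — the system is inconsistent.

UNSATISFIABLE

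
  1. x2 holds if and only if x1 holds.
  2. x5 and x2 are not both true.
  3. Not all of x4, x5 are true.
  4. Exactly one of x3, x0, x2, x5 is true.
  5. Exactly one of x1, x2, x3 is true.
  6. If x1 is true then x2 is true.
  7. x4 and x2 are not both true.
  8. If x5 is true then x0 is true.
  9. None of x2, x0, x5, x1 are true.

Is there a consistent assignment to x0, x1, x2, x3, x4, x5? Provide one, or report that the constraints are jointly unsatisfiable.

x0 = False, x1 = False, x2 = False, x3 = True, x4 = False, x5 = False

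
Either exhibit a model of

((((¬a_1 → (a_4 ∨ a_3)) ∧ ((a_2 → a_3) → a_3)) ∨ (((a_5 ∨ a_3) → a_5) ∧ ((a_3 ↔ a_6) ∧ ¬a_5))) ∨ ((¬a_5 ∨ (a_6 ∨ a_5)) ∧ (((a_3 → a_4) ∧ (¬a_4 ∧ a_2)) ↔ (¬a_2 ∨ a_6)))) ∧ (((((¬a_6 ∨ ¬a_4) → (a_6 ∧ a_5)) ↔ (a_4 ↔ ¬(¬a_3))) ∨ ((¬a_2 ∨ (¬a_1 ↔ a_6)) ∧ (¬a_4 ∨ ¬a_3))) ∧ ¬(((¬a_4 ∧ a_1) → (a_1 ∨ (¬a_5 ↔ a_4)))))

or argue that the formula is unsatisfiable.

No satisfying assignment exists.

The conjunct ¬(((¬a_4 ∧ a_1) → (a_1 ∨ (¬a_5 ↔ a_4)))) is unsatisfiable on its own:
  a_1=F, a_4=F, a_5=F: evaluates to False.
  a_1=F, a_4=F, a_5=T: evaluates to False.
  a_1=F, a_4=T, a_5=F: evaluates to False.
  a_1=F, a_4=T, a_5=T: evaluates to False.
  a_1=T, a_4=F, a_5=F: evaluates to False.
  a_1=T, a_4=F, a_5=T: evaluates to False.
  a_1=T, a_4=T, a_5=F: evaluates to False.
  a_1=T, a_4=T, a_5=T: evaluates to False.
So the whole conjunction is unsatisfiable.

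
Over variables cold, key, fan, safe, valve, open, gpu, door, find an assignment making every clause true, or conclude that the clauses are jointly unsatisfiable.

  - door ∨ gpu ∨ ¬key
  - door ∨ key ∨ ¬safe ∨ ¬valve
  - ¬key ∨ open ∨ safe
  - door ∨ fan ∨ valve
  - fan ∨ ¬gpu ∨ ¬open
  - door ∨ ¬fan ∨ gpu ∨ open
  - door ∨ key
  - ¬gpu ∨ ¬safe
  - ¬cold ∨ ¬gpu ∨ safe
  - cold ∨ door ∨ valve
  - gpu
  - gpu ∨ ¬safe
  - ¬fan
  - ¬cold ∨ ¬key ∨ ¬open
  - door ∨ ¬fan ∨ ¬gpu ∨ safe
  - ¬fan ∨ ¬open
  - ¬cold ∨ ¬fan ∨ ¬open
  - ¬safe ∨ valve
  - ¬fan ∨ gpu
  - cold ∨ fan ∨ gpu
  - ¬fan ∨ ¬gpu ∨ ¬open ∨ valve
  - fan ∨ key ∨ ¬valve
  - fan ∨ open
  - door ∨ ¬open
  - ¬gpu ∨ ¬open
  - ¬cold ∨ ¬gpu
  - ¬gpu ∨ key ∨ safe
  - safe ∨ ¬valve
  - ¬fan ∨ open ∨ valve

Case fan = True:
  Clause (¬fan) is falsified — contradiction.
Case fan = False:
  (gpu) forces gpu = True.
  (fan ∨ ¬gpu ∨ ¬open) forces open = False.
  Clause (fan ∨ open) is falsified — contradiction.
Both cases fail, so the formula is unsatisfiable.

Unsatisfiable — no assignment works.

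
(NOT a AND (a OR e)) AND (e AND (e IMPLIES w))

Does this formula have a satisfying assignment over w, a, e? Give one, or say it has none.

w = True, a = False, e = True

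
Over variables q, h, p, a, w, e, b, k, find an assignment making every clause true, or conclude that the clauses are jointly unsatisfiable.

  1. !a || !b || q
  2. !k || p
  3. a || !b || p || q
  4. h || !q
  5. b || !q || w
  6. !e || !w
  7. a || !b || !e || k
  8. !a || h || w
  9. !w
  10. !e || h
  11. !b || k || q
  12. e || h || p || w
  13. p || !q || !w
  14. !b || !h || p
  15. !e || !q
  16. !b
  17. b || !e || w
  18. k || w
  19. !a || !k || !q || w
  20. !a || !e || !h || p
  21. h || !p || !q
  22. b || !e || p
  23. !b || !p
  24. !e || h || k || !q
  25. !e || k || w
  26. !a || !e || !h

q=F, h=F, p=T, a=F, w=F, e=F, b=F, k=T

Unit clause (!w) forces w = False.
Unit clause (!b) forces b = False.
In (b || !e || w) only !e is left, so e = False.
In (k || w) only k is left, so k = True.
In (!k || p) only p is left, so p = True.
In (b || !q || w) only !q is left, so q = False.
Set h = False.
  then (!a || h || w) forces a = False.
All clauses satisfied.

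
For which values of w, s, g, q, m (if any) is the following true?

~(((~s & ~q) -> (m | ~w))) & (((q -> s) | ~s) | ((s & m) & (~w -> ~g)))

w = True, s = False, g = True, q = False, m = False

  ~(((~s & ~q) -> (m | ~w))) = True
    (~s & ~q) -> (m | ~w) = False
      ~s & ~q = True
        ~s = True
        ~q = True
      m | ~w = False
        ~w = False
  ((q -> s) | ~s) | ((s & m) & (~w -> ~g)) = True
    (q -> s) | ~s = True
      q -> s = True
      ~s = True
    (s & m) & (~w -> ~g) = False
      s & m = False
      ~w -> ~g = True
        ~w = False
        ~g = False
Both conjuncts True, so the formula holds.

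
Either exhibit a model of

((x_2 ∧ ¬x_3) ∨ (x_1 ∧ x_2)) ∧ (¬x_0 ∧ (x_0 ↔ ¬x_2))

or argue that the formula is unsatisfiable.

x_0=F, x_1=T, x_2=T, x_3=T

  (x_2 ∧ ¬x_3) ∨ (x_1 ∧ x_2) = True
    x_2 ∧ ¬x_3 = False
      ¬x_3 = False
    x_1 ∧ x_2 = True
  ¬x_0 ∧ (x_0 ↔ ¬x_2) = True
    ¬x_0 = True
    x_0 ↔ ¬x_2 = True
      ¬x_2 = False
Both conjuncts True, so the formula holds.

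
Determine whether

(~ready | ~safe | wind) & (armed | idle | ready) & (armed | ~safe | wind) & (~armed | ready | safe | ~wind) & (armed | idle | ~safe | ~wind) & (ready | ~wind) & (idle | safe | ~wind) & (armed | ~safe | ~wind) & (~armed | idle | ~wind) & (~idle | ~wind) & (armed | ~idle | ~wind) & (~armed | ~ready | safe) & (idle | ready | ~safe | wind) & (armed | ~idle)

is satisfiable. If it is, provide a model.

safe = False, ready = False, idle = False, wind = False, armed = True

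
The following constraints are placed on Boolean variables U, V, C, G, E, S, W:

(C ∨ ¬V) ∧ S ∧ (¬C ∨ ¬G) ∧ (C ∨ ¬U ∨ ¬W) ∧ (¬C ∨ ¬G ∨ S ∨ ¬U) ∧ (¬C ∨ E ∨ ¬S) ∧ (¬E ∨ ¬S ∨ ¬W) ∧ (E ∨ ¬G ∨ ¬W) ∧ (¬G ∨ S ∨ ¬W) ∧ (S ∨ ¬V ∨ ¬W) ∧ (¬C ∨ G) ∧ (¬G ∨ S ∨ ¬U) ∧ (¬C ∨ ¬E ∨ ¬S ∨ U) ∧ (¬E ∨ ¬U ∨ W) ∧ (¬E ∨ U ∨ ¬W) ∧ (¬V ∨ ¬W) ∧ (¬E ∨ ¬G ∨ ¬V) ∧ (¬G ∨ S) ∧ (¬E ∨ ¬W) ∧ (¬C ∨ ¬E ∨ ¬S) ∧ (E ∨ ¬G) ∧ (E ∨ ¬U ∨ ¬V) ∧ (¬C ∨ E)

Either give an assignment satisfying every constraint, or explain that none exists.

Unit clause (S) forces S = True.
Set U = False.
Try V = True:
  (C ∨ ¬V) forces C = True.
  (¬C ∨ ¬G) forces G = False.
  clause (¬C ∨ G) is falsified — backtrack.
So V = False.
Set C = False.
Set G = False.
Set E = False.
Set W = False.
All clauses satisfied.

U: False, V: False, C: False, G: False, E: False, S: True, W: False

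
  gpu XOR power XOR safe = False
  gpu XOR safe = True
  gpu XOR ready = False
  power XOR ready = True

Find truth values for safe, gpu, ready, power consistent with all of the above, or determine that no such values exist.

safe=T, gpu=F, ready=F, power=T

gpu XOR power XOR safe = F XOR T XOR T = False ✓
gpu XOR safe = F XOR T = True ✓
gpu XOR ready = F XOR F = False ✓
power XOR ready = T XOR F = True ✓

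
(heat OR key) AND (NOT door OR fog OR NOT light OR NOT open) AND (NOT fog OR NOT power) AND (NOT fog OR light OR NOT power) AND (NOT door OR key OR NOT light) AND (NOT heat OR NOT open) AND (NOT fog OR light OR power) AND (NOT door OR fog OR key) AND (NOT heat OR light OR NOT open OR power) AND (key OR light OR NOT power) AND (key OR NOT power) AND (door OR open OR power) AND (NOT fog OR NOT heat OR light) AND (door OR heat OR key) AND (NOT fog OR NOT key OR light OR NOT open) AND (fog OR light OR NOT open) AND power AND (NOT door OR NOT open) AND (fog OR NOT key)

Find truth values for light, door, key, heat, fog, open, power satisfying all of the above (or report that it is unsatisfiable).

The formula is unsatisfiable.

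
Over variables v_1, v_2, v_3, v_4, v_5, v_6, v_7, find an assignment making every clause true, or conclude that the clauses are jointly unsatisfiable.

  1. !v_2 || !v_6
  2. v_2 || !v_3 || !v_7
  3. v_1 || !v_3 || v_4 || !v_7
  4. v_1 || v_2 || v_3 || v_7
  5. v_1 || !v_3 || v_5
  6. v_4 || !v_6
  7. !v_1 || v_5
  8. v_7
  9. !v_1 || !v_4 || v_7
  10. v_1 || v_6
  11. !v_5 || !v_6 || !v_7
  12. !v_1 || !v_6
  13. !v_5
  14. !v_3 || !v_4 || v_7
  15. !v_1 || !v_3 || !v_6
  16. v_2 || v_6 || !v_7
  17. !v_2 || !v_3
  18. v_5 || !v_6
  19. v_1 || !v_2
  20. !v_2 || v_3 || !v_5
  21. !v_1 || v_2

Case v_5 = True:
  Clause (!v_5) is falsified — contradiction.
Case v_5 = False:
  (!v_1 || v_5) forces v_1 = False.
  (v_1 || !v_3 || v_5) forces v_3 = False.
  (v_7) forces v_7 = True.
  (v_1 || v_6) forces v_6 = True.
  Clause (v_5 || !v_6) is falsified — contradiction.
Both cases fail, so the formula is unsatisfiable.

The formula is unsatisfiable.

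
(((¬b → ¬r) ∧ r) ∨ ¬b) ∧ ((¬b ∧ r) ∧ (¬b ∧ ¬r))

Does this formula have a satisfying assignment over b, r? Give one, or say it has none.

Unsatisfiable — no assignment works.

Case r = True: the conjunct ¬r is False.
Case r = False: the conjunct r is False.
Both cases fail — unsatisfiable.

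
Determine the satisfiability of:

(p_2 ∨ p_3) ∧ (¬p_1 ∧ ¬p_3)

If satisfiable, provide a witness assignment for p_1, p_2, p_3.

p_1 = False; p_2 = True; p_3 = False

  p_2 ∨ p_3 = True
  ¬p_1 ∧ ¬p_3 = True
    ¬p_1 = True
    ¬p_3 = True
Both conjuncts True, so the formula holds.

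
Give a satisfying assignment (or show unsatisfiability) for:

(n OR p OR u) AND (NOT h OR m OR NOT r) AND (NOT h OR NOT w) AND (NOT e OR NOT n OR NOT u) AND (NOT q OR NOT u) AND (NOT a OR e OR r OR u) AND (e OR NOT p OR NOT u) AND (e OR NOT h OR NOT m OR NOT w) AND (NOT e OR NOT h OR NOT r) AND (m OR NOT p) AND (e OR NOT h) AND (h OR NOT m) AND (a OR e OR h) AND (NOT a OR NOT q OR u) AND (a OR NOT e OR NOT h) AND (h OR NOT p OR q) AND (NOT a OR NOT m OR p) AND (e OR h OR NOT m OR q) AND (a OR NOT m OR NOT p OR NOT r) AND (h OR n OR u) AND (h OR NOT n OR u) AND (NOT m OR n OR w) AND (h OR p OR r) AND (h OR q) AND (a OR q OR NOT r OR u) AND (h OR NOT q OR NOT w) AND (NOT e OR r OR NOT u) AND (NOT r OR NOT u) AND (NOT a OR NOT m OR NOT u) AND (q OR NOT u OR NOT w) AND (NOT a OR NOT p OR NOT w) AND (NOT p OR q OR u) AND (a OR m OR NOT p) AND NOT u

p: False, q: False, w: False, n: True, h: True, r: False, e: True, a: True, u: False, m: False

Unit clause (NOT u) forces u = False.
Set p = False.
  then (n OR p OR u) forces n = True.
  then (h OR NOT n OR u) forces h = True.
  then (NOT h OR NOT w) forces w = False.
  then (e OR NOT h) forces e = True.
  then (a OR NOT e OR NOT h) forces a = True.
  then (NOT a OR NOT m OR p) forces m = False.
  then (NOT h OR m OR NOT r) forces r = False.
  then (NOT a OR NOT q OR u) forces q = False.
All clauses satisfied.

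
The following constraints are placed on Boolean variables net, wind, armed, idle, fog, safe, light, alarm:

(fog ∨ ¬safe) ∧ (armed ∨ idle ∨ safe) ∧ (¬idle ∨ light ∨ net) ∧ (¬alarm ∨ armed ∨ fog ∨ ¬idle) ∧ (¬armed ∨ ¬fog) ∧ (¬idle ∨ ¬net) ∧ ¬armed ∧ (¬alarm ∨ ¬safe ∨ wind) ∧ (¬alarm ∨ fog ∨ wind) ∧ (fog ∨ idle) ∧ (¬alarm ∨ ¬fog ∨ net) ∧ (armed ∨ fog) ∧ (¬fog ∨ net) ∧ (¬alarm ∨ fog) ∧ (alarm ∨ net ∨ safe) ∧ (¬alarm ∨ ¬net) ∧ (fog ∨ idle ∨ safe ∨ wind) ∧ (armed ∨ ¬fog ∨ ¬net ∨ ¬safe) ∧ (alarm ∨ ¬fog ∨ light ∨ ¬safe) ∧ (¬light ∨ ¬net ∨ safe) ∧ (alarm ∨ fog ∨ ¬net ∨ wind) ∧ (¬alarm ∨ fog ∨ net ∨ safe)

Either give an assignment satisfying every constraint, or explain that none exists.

Unsatisfiable

Case armed = True:
  Clause (¬armed) is falsified — contradiction.
Case armed = False:
  (armed ∨ fog) forces fog = True.
  (¬fog ∨ net) forces net = True.
  (¬idle ∨ ¬net) forces idle = False.
  (armed ∨ idle ∨ safe) forces safe = True.
  Clause (armed ∨ ¬fog ∨ ¬net ∨ ¬safe) is falsified — contradiction.
Both cases fail, so the formula is unsatisfiable.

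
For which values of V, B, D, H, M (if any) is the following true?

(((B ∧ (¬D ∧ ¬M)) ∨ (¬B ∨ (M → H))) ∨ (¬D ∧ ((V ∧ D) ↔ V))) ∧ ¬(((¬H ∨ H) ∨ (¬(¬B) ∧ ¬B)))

UNSATISFIABLE

The conjunct ¬(((¬H ∨ H) ∨ (¬(¬B) ∧ ¬B))) is unsatisfiable on its own:
  B=F, H=F: evaluates to False.
  B=F, H=T: evaluates to False.
  B=T, H=F: evaluates to False.
  B=T, H=T: evaluates to False.
So the whole conjunction is unsatisfiable.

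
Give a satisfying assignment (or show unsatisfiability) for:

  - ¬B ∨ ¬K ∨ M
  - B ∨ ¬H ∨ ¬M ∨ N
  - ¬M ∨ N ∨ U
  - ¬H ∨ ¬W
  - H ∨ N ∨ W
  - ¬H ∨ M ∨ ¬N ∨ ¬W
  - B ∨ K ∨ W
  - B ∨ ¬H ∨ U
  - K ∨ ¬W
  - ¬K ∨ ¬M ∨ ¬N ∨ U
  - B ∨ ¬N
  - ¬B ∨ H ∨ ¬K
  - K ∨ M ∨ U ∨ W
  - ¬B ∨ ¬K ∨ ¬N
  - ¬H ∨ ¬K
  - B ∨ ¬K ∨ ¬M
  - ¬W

H = True; W = False; B = True; U = True; N = False; M = True; K = False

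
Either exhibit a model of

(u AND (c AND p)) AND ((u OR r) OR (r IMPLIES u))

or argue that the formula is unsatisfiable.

p=T, r=T, c=T, u=T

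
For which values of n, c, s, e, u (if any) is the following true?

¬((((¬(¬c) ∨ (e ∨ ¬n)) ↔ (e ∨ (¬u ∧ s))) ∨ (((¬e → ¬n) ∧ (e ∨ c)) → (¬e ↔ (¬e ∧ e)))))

n: False; c: True; s: True; e: False; u: True

  ¬((((¬(¬c) ∨ (e ∨ ¬n)) ↔ (e ∨ (¬u ∧ s))) ∨ (((¬e → ¬n) ∧ (e ∨ c)) → (¬e ↔ (¬e ∧ e))))) = True
    ((¬(¬c) ∨ (e ∨ ¬n)) ↔ (e ∨ (¬u ∧ s))) ∨ (((¬e → ¬n) ∧ (e ∨ c)) → (¬e ↔ (¬e ∧ e))) = False
      (¬(¬c) ∨ (e ∨ ¬n)) ↔ (e ∨ (¬u ∧ s)) = False
        ¬(¬c) ∨ (e ∨ ¬n) = True
          ¬(¬c) = True
            ¬c = False
          e ∨ ¬n = True
            ¬n = True
        e ∨ (¬u ∧ s) = False
          ¬u ∧ s = False
            ¬u = False
      ((¬e → ¬n) ∧ (e ∨ c)) → (¬e ↔ (¬e ∧ e)) = False
        (¬e → ¬n) ∧ (e ∨ c) = True
          ¬e → ¬n = True
            ¬e = True
            ¬n = True
          e ∨ c = True
        ¬e ↔ (¬e ∧ e) = False
          ¬e = True
          ¬e ∧ e = False
            ¬e = True
The formula evaluates to True.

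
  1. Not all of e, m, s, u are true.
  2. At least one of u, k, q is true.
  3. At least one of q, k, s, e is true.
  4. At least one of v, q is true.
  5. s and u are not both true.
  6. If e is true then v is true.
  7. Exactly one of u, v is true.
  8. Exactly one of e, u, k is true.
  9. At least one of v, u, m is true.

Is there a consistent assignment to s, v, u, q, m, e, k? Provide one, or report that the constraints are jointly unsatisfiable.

s=F, v=F, u=T, q=T, m=T, e=F, k=F

  (1) {e, m, s, u}: 2/4 true — not all ✓
  (2) {u, k, q}: 2 true — at least one ✓
  (3) {q, k, s, e}: 1 true — at least one ✓
  (4) {v, q}: 1 true — at least one ✓
  (5) s=F, u=T — not both ✓
  (6) e=F ⇒ v: vacuous ✓
  (7) {u, v}: 1 true — exactly one ✓
  (8) {e, u, k}: 1 true — exactly one ✓
  (9) {v, u, m}: 2 true — at least one ✓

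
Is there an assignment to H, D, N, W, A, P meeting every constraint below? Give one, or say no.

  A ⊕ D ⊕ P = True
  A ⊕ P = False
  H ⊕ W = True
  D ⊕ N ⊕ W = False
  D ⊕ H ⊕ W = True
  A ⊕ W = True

Adding constraints 1, 2, 3, 5 mod 2: every variable appears an even number of times on the left, so the left side is 0.
But the right sides sum to 1 (mod 2). 0 ≠ 1 — the system is inconsistent.

The formula is unsatisfiable.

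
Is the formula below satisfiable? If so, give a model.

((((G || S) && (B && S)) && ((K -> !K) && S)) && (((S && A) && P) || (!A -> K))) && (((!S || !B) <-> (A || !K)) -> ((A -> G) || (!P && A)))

P = False; A = True; G = False; B = True; K = False; S = True

  (((G || S) && (B && S)) && ((K -> !K) && S)) && (((S && A) && P) || (!A -> K)) = True
    ((G || S) && (B && S)) && ((K -> !K) && S) = True
      (G || S) && (B && S) = True
        G || S = True
        B && S = True
      (K -> !K) && S = True
        K -> !K = True
          !K = True
    ((S && A) && P) || (!A -> K) = True
      (S && A) && P = False
        S && A = True
      !A -> K = True
        !A = False
  ((!S || !B) <-> (A || !K)) -> ((A -> G) || (!P && A)) = True
    (!S || !B) <-> (A || !K) = False
      !S || !B = False
        !S = False
        !B = False
      A || !K = True
        !K = True
    (A -> G) || (!P && A) = True
      A -> G = False
      !P && A = True
        !P = True
Both conjuncts True, so the formula holds.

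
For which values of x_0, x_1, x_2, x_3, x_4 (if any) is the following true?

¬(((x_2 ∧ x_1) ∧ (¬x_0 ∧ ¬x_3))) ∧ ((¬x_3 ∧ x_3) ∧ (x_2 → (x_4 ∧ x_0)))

UNSATISFIABLE

Case x_3 = True: the conjunct ¬x_3 is False.
Case x_3 = False: the conjunct x_3 is False.
Both cases fail — unsatisfiable.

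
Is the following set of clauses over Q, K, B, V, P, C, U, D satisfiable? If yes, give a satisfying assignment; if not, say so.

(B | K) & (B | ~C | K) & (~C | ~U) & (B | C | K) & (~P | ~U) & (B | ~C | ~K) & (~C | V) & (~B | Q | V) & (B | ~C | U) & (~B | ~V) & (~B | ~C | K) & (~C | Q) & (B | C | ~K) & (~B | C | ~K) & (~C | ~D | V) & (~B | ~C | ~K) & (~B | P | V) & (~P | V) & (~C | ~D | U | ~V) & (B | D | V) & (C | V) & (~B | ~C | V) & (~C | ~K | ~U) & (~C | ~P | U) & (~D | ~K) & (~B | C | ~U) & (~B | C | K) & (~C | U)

The formula is unsatisfiable.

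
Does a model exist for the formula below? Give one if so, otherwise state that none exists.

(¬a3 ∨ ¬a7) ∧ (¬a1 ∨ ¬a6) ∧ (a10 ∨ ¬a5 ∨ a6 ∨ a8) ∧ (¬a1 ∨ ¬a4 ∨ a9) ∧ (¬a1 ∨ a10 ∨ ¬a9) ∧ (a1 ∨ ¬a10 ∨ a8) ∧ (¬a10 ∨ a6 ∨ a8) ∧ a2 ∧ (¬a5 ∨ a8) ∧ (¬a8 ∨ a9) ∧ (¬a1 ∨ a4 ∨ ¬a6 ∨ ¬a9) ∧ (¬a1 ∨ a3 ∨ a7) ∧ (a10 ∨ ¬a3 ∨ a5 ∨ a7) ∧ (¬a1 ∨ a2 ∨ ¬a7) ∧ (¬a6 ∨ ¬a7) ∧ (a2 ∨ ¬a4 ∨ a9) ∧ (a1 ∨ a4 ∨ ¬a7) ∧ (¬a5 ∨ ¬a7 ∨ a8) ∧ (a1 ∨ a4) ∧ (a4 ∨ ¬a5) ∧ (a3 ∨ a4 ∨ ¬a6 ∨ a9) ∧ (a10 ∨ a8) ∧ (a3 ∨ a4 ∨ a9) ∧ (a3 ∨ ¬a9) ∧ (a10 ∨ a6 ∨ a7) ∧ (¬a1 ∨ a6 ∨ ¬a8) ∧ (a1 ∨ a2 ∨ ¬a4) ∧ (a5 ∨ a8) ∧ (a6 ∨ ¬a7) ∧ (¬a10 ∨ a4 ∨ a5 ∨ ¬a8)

a1=F, a2=T, a3=T, a4=T, a5=F, a6=F, a7=F, a8=T, a9=T, a10=T

Unit clause (a2) forces a2 = True.
Try a1 = True:
  (¬a1 ∨ ¬a6) forces a6 = False.
  (¬a1 ∨ a6 ∨ ¬a8) forces a8 = False.
  (¬a10 ∨ a6 ∨ a8) forces a10 = False.
  clause (a10 ∨ a8) is falsified — backtrack.
So a1 = False.
  then (a1 ∨ a4) forces a4 = True.
Set a3 = True.
  then (¬a3 ∨ ¬a7) forces a7 = False.
Set a5 = False.
  then (a10 ∨ ¬a3 ∨ a5 ∨ a7) forces a10 = True.
  then (a5 ∨ a8) forces a8 = True.
  then (¬a8 ∨ a9) forces a9 = True.
Set a6 = False.
All clauses satisfied.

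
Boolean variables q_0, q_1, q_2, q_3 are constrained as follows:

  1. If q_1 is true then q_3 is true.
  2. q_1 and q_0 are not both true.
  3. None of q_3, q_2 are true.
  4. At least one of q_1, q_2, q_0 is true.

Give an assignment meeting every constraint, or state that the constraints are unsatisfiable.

q_0: True; q_1: False; q_2: False; q_3: False

  (1) q_1=F ⇒ q_3: vacuous ✓
  (2) q_1=F, q_0=T — not both ✓
  (3) {q_3, q_2}: 0 true — none ✓
  (4) {q_1, q_2, q_0}: 1 true — at least one ✓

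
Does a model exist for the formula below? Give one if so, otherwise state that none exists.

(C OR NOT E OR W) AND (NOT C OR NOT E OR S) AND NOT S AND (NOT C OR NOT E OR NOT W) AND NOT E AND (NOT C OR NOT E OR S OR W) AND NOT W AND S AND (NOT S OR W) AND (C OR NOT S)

Case S = True:
  Clause (NOT S) is falsified — contradiction.
Case S = False:
  Clause (S) is falsified — contradiction.
Both cases fail, so the formula is unsatisfiable.

Unsatisfiable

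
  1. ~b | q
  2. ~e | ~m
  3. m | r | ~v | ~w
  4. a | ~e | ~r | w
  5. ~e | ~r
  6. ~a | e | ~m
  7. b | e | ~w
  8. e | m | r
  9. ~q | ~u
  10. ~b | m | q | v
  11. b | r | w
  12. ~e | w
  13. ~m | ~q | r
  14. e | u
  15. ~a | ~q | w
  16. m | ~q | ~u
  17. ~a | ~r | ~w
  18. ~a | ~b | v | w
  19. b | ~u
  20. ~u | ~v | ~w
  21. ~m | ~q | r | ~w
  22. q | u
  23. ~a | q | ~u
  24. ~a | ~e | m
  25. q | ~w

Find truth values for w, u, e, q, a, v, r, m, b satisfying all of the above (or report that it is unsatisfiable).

w = True, u = False, e = True, q = True, a = False, v = False, r = False, m = False, b = False

Set w = True.
  then (q | ~w) forces q = True.
  then (~q | ~u) forces u = False.
  then (e | u) forces e = True.
  then (~e | ~m) forces m = False.
  then (~e | ~r) forces r = False.
  then (~a | ~e | m) forces a = False.
  then (m | r | ~v | ~w) forces v = False.
Set b = False.
All clauses satisfied.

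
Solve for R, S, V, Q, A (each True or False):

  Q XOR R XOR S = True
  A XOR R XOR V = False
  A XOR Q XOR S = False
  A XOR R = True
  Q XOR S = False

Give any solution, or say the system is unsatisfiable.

R=T; S=T; V=T; Q=T; A=F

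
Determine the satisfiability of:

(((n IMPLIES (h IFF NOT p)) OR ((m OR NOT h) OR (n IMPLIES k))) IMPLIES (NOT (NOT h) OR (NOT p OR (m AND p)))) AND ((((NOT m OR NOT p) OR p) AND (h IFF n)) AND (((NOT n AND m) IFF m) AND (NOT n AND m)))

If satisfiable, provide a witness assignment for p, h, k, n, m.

p=F, h=F, k=T, n=F, m=T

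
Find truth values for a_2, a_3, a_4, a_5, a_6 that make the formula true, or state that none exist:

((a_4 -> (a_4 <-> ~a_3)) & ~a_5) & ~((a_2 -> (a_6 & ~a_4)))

a_2: True; a_3: False; a_4: True; a_5: False; a_6: False

  (a_4 -> (a_4 <-> ~a_3)) & ~a_5 = True
    a_4 -> (a_4 <-> ~a_3) = True
      a_4 <-> ~a_3 = True
        ~a_3 = True
    ~a_5 = True
  ~((a_2 -> (a_6 & ~a_4))) = True
    a_2 -> (a_6 & ~a_4) = False
      a_6 & ~a_4 = False
        ~a_4 = False
Both conjuncts True, so the formula holds.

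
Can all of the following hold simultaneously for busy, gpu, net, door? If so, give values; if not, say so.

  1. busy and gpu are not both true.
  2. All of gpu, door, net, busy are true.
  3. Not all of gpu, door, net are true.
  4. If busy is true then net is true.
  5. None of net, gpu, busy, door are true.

UNSATISFIABLE

Case busy = True:
  Constraint (5) is violated (busy=T) — contradiction.
Case busy = False:
  Constraint (2) is violated (busy=F) — contradiction.
Both cases fail — unsatisfiable.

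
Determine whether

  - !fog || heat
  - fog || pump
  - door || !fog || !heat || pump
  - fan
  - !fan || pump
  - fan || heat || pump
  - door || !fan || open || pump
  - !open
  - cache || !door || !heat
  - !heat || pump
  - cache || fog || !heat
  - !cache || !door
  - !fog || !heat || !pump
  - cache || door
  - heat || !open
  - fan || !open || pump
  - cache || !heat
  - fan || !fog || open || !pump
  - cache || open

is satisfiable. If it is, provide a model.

Unit clause (fan) forces fan = True.
In (!fan || pump) only pump is left, so pump = True.
Unit clause (!open) forces open = False.
In (cache || open) only cache is left, so cache = True.
In (!cache || !door) only !door is left, so door = False.
Set fog = False.
Set heat = False.
All clauses satisfied.

open = False, pump = True, fog = False, fan = True, door = False, heat = False, cache = True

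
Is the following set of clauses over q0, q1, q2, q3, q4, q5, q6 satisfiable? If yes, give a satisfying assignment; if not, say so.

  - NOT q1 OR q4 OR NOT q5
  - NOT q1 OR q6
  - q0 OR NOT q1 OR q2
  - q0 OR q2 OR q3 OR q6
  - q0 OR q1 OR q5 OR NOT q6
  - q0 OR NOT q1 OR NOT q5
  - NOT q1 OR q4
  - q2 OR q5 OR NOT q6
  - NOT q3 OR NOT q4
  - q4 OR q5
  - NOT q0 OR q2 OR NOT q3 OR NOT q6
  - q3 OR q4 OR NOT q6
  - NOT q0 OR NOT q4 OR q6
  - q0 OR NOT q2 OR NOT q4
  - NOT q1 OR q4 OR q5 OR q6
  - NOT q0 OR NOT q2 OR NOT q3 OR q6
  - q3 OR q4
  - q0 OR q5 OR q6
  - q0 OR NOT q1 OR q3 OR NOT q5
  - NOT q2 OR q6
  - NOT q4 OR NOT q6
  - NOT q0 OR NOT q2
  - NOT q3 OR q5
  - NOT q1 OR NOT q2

q0 = False, q1 = False, q2 = True, q3 = True, q4 = False, q5 = True, q6 = True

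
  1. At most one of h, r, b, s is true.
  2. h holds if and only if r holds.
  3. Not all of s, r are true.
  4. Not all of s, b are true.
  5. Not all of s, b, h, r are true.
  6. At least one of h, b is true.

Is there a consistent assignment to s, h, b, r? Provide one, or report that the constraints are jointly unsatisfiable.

s = False, h = False, b = True, r = False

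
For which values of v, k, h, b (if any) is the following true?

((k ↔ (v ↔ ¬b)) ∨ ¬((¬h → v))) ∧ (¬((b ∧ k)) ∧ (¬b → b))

v = False; k = False; h = False; b = True

  (k ↔ (v ↔ ¬b)) ∨ ¬((¬h → v)) = True
    k ↔ (v ↔ ¬b) = False
      v ↔ ¬b = True
        ¬b = False
    ¬((¬h → v)) = True
      ¬h → v = False
        ¬h = True
  ¬((b ∧ k)) ∧ (¬b → b) = True
    ¬((b ∧ k)) = True
      b ∧ k = False
    ¬b → b = True
      ¬b = False
Both conjuncts True, so the formula holds.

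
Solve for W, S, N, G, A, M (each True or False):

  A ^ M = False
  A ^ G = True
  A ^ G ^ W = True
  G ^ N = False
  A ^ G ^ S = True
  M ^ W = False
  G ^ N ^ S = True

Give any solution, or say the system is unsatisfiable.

UNSATISFIABLE

Adding constraints 2, 4, 5, 7 mod 2: every variable appears an even number of times on the left, so the left side is 0.
But the right sides sum to 1 (mod 2). 0 ≠ 1 — the system is inconsistent.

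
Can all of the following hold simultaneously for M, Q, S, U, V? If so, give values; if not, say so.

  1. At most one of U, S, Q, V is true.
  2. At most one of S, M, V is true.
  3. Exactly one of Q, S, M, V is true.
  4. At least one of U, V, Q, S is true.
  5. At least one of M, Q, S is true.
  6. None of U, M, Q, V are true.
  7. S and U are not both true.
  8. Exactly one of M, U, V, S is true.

M = False, Q = False, S = True, U = False, V = False

  (1) {U, S, Q, V}: 1 true — at most one ✓
  (2) {S, M, V}: 1 true — at most one ✓
  (3) {Q, S, M, V}: 1 true — exactly one ✓
  (4) {U, V, Q, S}: 1 true — at least one ✓
  (5) {M, Q, S}: 1 true — at least one ✓
  (6) {U, M, Q, V}: 0 true — none ✓
  (7) S=T, U=F — not both ✓
  (8) {M, U, V, S}: 1 true — exactly one ✓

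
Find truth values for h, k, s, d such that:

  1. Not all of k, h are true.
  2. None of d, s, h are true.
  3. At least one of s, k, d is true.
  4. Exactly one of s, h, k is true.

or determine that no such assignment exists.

h=F, k=T, s=F, d=F

  (1) {k, h}: 1/2 true — not all ✓
  (2) {d, s, h}: 0 true — none ✓
  (3) {s, k, d}: 1 true — at least one ✓
  (4) {s, h, k}: 1 true — exactly one ✓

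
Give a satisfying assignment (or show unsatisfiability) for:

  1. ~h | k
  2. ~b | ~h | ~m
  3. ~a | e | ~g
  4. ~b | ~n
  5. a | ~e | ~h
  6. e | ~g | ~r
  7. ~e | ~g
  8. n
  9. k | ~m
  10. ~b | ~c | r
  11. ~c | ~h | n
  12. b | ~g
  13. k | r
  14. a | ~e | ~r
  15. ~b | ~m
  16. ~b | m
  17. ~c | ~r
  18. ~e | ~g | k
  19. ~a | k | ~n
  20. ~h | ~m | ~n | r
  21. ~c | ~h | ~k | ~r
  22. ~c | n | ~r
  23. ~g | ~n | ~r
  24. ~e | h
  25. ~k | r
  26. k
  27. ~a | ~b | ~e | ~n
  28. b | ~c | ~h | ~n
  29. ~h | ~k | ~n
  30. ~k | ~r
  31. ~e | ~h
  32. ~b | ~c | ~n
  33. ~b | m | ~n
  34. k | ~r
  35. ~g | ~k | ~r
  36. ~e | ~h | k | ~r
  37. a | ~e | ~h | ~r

Case n = True:
  (~b | ~n) forces b = False.
  (b | ~g) forces g = False.
  (k) forces k = True.
  (~k | r) forces r = True.
  Clause (~k | ~r) is falsified — contradiction.
Case n = False:
  Clause (n) is falsified — contradiction.
Both cases fail, so the formula is unsatisfiable.

The formula is unsatisfiable.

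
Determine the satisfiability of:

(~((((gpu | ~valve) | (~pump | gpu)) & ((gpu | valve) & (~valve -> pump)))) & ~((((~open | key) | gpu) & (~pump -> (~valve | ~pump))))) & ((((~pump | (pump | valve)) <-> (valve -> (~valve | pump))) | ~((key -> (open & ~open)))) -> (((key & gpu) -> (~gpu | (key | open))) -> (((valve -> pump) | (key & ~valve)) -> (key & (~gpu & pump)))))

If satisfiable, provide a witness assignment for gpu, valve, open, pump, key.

Case pump = True: the formula simplifies to (~((((gpu | ~valve) | gpu) & (gpu | valve))) & ~(((~open | key) | gpu))) & (((key & gpu) -> (~gpu | (key | open))) -> (key & ~gpu)).
  key = True: the conjunct ~(((~open | key) | gpu)) becomes ~((True | gpu)) = False.
  key = False: the conjunct ((key & gpu) -> (~gpu | (key | open))) -> (key & ~gpu) becomes (False -> (~gpu | open)) -> (False & ~gpu) = False.
Case pump = False: the formula simplifies to (~(((gpu | valve) & valve)) & ~(((~open | key) | gpu))) & (((valve -> ~valve) | ~((key -> (open & ~open)))) -> (((key & gpu) -> (~gpu | (key | open))) -> ~((~valve | (key & ~valve))))).
  valve = True: the conjunct ~(((gpu | valve) & valve)) becomes ~((True & True)) = False.
  valve = False: simplifies to ~(((~open | key) | gpu)) & ~(((key & gpu) -> (~gpu | (key | open)))).
    gpu = True: the conjunct ~(((~open | key) | gpu)) becomes ~(((~open | key) | True)) = False.
    gpu = False: the conjunct ~(((key & gpu) -> (~gpu | (key | open)))) becomes ~((False -> True)) = False.
Both cases fail — unsatisfiable.

Unsatisfiable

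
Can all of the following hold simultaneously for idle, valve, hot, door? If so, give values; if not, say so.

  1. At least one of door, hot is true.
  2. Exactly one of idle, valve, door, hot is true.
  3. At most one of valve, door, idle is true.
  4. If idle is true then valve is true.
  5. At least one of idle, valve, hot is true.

idle: False; valve: False; hot: True; door: False

  (1) {door, hot}: 1 true — at least one ✓
  (2) {idle, valve, door, hot}: 1 true — exactly one ✓
  (3) {valve, door, idle}: 0 true — at most one ✓
  (4) idle=F ⇒ valve: vacuous ✓
  (5) {idle, valve, hot}: 1 true — at least one ✓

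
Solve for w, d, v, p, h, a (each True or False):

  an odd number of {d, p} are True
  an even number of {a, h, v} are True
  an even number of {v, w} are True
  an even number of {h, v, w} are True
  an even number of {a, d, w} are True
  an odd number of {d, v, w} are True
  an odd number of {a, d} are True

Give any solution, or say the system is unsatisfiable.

Unsatisfiable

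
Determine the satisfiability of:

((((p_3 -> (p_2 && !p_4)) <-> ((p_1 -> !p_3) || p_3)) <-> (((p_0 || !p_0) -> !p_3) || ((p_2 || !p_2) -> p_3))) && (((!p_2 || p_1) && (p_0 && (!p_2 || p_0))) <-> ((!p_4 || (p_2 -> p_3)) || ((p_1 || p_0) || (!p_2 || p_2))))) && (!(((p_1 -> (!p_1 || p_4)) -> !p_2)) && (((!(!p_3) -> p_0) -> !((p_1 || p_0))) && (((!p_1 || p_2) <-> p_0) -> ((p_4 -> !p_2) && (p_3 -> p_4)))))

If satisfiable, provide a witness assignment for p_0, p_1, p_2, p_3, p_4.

Unsatisfiable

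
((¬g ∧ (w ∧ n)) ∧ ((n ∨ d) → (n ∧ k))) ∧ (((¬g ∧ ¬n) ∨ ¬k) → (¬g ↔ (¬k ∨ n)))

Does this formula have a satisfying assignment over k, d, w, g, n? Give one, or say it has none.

k = True; d = True; w = True; g = False; n = True

  (¬g ∧ (w ∧ n)) ∧ ((n ∨ d) → (n ∧ k)) = True
    ¬g ∧ (w ∧ n) = True
      ¬g = True
      w ∧ n = True
    (n ∨ d) → (n ∧ k) = True
      n ∨ d = True
      n ∧ k = True
  ((¬g ∧ ¬n) ∨ ¬k) → (¬g ↔ (¬k ∨ n)) = True
    (¬g ∧ ¬n) ∨ ¬k = False
      ¬g ∧ ¬n = False
        ¬g = True
        ¬n = False
      ¬k = False
    ¬g ↔ (¬k ∨ n) = True
      ¬g = True
      ¬k ∨ n = True
        ¬k = False
Both conjuncts True, so the formula holds.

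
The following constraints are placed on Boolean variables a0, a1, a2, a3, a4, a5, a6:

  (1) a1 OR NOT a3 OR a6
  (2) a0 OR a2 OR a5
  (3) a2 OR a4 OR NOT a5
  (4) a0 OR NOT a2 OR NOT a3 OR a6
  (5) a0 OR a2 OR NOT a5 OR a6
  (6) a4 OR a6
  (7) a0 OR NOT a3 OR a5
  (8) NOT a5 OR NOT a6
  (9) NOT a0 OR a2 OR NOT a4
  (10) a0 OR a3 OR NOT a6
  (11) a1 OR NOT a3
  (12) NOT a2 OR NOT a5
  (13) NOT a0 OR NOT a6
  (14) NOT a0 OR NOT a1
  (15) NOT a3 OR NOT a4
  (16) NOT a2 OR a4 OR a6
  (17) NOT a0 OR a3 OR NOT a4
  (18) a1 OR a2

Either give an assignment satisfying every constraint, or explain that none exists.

a0 = False; a1 = False; a2 = True; a3 = False; a4 = True; a5 = False; a6 = False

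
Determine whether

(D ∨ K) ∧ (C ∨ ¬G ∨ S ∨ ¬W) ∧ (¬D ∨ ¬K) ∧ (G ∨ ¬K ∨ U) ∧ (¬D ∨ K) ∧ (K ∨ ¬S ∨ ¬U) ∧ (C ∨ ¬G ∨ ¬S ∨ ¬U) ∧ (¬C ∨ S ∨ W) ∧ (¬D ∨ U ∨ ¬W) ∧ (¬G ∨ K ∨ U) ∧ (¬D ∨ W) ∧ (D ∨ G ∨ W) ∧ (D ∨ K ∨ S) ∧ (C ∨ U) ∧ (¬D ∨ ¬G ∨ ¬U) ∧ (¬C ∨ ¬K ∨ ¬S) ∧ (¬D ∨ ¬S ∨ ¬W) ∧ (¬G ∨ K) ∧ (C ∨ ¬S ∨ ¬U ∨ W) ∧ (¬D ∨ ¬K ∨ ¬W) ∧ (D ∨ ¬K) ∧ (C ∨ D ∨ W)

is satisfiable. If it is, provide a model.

UNSATISFIABLE

Case D = True:
  (¬D ∨ ¬K) forces K = False.
  Clause (¬D ∨ K) is falsified — contradiction.
Case D = False:
  (D ∨ K) forces K = True.
  Clause (D ∨ ¬K) is falsified — contradiction.
Both cases fail, so the formula is unsatisfiable.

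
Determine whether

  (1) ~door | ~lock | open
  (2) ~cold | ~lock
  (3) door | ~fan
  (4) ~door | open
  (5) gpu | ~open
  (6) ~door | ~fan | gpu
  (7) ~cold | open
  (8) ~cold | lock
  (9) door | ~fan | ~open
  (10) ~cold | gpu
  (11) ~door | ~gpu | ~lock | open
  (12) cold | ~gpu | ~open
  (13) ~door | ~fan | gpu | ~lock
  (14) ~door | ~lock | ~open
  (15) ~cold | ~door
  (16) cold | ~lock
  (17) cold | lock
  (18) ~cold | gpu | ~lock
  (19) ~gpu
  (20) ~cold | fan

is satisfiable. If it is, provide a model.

Case lock = True:
  (~cold | ~lock) forces cold = False.
  Clause (cold | ~lock) is falsified — contradiction.
Case lock = False:
  (~cold | lock) forces cold = False.
  Clause (cold | lock) is falsified — contradiction.
Both cases fail, so the formula is unsatisfiable.

UNSATISFIABLE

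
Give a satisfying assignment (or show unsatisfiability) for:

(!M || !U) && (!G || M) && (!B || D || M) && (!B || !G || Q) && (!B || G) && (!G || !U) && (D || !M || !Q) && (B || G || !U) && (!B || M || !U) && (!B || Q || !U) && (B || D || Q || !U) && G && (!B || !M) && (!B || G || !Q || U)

Unit clause (G) forces G = True.
In (!G || M) only M is left, so M = True.
In (!G || !U) only !U is left, so U = False.
In (!B || !M) only !B is left, so B = False.
Set Q = False.
Set D = True.
All clauses satisfied.

Q = False, B = False, M = True, G = True, U = False, D = True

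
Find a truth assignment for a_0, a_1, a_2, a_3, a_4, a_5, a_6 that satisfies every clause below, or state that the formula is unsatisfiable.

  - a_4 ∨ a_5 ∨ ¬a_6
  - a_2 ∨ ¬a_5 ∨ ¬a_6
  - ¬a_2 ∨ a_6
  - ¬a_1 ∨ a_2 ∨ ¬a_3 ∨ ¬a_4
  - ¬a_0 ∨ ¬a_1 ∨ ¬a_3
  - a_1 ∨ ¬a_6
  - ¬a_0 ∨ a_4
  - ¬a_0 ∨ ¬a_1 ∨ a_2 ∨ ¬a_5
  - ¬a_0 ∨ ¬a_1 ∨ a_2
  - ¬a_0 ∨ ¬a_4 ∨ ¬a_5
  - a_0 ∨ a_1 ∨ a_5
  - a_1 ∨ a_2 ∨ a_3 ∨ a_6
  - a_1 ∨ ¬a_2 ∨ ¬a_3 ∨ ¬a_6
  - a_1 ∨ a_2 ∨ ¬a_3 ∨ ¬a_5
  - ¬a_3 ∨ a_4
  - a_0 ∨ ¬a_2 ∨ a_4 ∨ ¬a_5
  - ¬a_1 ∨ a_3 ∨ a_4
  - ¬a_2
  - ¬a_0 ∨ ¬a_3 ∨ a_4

a_0 = False, a_1 = True, a_2 = False, a_3 = False, a_4 = True, a_5 = False, a_6 = False

Unit clause (¬a_2) forces a_2 = False.
Set a_0 = False.
Try a_1 = False:
  (a_1 ∨ ¬a_6) forces a_6 = False.
  (a_0 ∨ a_1 ∨ a_5) forces a_5 = True.
  (a_1 ∨ a_2 ∨ a_3 ∨ a_6) forces a_3 = True.
  clause (a_1 ∨ a_2 ∨ ¬a_3 ∨ ¬a_5) is falsified — backtrack.
So a_1 = True.
Set a_3 = False.
  then (¬a_1 ∨ a_3 ∨ a_4) forces a_4 = True.
Set a_5 = False.
Set a_6 = False.
All clauses satisfied.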